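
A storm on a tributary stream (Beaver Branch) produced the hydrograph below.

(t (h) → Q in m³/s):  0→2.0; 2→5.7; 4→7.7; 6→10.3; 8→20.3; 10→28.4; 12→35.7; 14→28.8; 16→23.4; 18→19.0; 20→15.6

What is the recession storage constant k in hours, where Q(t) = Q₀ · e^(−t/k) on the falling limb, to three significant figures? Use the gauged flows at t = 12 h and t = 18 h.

k ≈ 9.51 h

On the falling limb, Q drops from 35.7 to 19.0 m³/s between t = 12 h and t = 18 h (Δt = 6 h).
k = −Δt / ln(Q₂/Q₁) = −6 / ln(19.0/35.7) = 9.51 h.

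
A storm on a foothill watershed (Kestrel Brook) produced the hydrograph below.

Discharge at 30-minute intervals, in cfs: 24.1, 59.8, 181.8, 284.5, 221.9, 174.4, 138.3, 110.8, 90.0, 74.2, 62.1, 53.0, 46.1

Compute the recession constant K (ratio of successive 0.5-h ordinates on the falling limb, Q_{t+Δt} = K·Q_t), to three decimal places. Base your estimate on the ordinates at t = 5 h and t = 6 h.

K ≈ 0.862

Using the recession-limb readings at t = 5 h and t = 6 h: Q falls from 62.1 to 46.1 cfs over 2 intervals.
K = (Q₂/Q₁)^(1/2) = (46.1/62.1)^(1/2) = 0.862.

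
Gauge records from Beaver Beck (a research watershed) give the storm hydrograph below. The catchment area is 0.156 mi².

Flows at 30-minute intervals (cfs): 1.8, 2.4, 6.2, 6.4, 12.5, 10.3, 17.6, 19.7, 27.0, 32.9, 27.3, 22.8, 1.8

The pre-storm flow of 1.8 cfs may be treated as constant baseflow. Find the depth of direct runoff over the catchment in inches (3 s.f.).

d ≈ 0.821 in

Direct runoff: 0.0, 0.6, 4.4, 4.6, 10.7, 8.5, 15.8, 17.9, 25.2, 31.1, 25.5, 21.0, 0.0 cfs; ΣQ_DR = 165.3 cfs.
V = ΣQ_DR · Δt = 165.3 × 1800 s = 2.975 × 10^5 ft³.
Over A = 0.156 mi², depth = V / A = 0.821 in.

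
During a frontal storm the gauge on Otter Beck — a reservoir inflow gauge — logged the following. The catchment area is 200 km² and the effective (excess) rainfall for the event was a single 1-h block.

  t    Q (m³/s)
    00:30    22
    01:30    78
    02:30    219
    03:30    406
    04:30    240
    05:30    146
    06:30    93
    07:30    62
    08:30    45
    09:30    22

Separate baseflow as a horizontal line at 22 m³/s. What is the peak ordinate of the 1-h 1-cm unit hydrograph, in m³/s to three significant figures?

U_p ≈ 192 m³/s

Direct runoff: 0.0, 56.0, 197.0, 384.0, 218.0, 124.0, 71.0, 40.0, 23.0, 0.0 m³/s; ΣQ_DR = 1113 m³/s, peak = 384.0 m³/s.
Runoff depth d = ΣQ_DR·Δt / A = 1113 × 3600 / (200 km²) = 20.03 mm.
The 1-cm UH is the DRH scaled by (10 mm)/d, so U_p = 384.0 × 10/20.03 = 192 m³/s.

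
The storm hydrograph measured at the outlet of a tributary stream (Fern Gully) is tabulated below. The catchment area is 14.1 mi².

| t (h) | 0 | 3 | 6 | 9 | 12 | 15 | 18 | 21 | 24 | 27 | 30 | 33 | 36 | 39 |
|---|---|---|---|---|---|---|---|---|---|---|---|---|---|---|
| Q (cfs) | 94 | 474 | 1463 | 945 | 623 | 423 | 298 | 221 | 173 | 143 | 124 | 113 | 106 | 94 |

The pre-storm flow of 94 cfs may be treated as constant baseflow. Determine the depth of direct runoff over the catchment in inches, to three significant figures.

d ≈ 1.31 in

Direct runoff: 0.0, 380.0, 1369.0, 851.0, 529.0, 329.0, 204.0, 127.0, 79.0, 49.0, 30.0, 19.0, 12.0, 0.0 cfs; ΣQ_DR = 3978 cfs.
V = ΣQ_DR · Δt = 3978 × 10800 s = 4.296 × 10^7 ft³.
Over A = 14.1 mi², depth = V / A = 1.31 in.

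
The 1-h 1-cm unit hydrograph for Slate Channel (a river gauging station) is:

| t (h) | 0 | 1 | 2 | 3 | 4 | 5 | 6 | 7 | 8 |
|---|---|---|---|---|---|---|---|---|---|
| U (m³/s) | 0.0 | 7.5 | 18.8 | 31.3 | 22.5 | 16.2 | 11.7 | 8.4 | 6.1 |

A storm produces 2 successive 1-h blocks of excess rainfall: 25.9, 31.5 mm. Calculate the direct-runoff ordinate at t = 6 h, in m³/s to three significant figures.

Q ≈ 81.3 m³/s

By discrete convolution, Q_j = Σ (P_i / 10 mm) · U_{j−i}.
At t = 6 h (j=6): Q = (25.9/10)·11.7 + (31.5/10)·16.2 = 81.3 m³/s.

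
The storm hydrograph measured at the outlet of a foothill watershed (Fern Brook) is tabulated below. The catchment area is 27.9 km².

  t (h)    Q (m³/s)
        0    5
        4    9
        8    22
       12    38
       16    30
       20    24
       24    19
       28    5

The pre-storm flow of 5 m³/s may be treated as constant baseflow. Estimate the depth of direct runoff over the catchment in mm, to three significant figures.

Direct runoff: 0.0, 4.0, 17.0, 33.0, 25.0, 19.0, 14.0, 0.0 m³/s; ΣQ_DR = 112.0 m³/s.
V = ΣQ_DR · Δt = 112.0 × 14400 s = 1.613 × 10^6 m³.
Over A = 27.9 km², depth = V / A = 57.8 mm.

d ≈ 57.8 mm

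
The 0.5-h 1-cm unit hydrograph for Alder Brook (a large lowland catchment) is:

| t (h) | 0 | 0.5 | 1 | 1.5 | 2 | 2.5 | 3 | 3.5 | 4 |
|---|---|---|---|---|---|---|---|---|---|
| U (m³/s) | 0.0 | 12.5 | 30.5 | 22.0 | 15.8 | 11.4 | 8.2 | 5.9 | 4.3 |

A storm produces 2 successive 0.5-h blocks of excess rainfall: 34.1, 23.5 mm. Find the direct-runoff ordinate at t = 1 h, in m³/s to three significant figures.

By discrete convolution, Q_j = Σ (P_i / 10 mm) · U_{j−i}.
At t = 1 h (j=2): Q = (34.1/10)·30.5 + (23.5/10)·12.5 = 133 m³/s.

Q ≈ 133 m³/s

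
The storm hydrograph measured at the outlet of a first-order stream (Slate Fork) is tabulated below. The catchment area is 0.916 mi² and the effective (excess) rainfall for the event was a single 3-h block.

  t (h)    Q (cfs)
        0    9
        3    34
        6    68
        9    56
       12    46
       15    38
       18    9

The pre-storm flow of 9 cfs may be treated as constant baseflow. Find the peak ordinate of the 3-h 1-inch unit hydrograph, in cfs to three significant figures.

Direct runoff: 0.0, 25.0, 59.0, 47.0, 37.0, 29.0, 0.0 cfs; ΣQ_DR = 197.0 cfs, peak = 59.0 cfs.
Runoff depth d = ΣQ_DR·Δt / A = 197.0 × 10800 / (0.916 mi²) = 0.9998 in.
The 1-inch UH is the DRH scaled by (1 in)/d, so U_p = 59.0 × 1/0.9998 = 59.0 cfs.

U_p ≈ 59.0 cfs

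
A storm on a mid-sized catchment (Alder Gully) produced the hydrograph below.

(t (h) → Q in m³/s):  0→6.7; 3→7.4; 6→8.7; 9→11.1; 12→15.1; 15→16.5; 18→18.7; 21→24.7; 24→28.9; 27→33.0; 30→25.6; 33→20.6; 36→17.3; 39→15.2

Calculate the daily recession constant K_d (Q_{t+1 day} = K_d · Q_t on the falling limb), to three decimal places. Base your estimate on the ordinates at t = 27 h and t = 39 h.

K_d ≈ 0.212

Between t = 27 h and t = 39 h the flow falls from 33.0 to 15.2 m³/s over 4×3 h = 12 h.
Per-interval ratio K = (15.2/33.0)^(1/4) = 0.8238; K_d = K^(24/3) = 0.212.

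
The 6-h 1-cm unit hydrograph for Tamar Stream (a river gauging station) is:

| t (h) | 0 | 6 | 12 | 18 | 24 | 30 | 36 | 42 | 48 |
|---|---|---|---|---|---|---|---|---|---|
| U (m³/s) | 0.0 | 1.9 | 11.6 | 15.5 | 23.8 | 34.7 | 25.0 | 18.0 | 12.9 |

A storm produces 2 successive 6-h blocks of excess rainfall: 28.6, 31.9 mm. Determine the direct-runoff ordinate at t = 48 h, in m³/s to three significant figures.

By discrete convolution, Q_j = Σ (P_i / 10 mm) · U_{j−i}.
At t = 48 h (j=8): Q = (28.6/10)·12.9 + (31.9/10)·18.0 = 94.3 m³/s.

Q ≈ 94.3 m³/s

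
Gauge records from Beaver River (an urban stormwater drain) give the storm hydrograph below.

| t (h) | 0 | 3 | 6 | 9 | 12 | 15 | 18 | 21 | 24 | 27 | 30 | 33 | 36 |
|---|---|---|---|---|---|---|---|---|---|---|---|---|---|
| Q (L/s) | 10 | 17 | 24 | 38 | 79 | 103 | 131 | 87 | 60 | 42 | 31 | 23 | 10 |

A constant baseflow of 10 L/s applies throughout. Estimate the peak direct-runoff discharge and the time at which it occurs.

Q_p = 121.0 L/s at t = 18 h

Subtracting baseflow gives direct-runoff ordinates: 0.0, 7.0, 14.0, 28.0, 69.0, 93.0, 121.0, 77.0, 50.0, 32.0, 21.0, 13.0, 0.0 L/s.
The maximum is 121.0 L/s, occurring at the reading for t = 18 h.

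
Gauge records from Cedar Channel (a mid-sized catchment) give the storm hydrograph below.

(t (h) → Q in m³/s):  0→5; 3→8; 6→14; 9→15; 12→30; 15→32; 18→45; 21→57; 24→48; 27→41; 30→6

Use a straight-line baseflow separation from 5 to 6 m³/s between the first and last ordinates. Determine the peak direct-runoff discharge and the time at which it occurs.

Q_p = 51.30 m³/s at t = 21 h

Subtracting baseflow gives direct-runoff ordinates: 0.00, 2.90, 8.80, 9.70, 24.60, 26.50, 39.40, 51.30, 42.20, 35.10, 0.00 m³/s.
The maximum is 51.30 m³/s, occurring at the reading for t = 21 h.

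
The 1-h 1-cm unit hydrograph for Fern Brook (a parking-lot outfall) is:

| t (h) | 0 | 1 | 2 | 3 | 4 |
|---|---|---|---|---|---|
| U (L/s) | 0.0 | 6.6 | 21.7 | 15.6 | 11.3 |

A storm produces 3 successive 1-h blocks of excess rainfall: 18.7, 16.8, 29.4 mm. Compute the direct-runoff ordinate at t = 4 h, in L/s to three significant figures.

By discrete convolution, Q_j = Σ (P_i / 10 mm) · U_{j−i}.
At t = 4 h (j=4): Q = (18.7/10)·11.3 + (16.8/10)·15.6 + (29.4/10)·21.7 = 111 L/s.

Q ≈ 111 L/s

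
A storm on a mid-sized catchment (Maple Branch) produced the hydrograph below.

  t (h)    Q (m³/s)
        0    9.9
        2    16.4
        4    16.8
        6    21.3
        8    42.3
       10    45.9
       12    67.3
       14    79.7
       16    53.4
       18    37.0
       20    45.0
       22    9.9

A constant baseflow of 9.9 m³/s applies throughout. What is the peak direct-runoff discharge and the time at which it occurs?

Q_p = 69.8 m³/s at t = 14 h

Subtracting baseflow gives direct-runoff ordinates: 0.0, 6.5, 6.9, 11.4, 32.4, 36.0, 57.4, 69.8, 43.5, 27.1, 35.1, 0.0 m³/s.
The maximum is 69.8 m³/s, occurring at the reading for t = 14 h.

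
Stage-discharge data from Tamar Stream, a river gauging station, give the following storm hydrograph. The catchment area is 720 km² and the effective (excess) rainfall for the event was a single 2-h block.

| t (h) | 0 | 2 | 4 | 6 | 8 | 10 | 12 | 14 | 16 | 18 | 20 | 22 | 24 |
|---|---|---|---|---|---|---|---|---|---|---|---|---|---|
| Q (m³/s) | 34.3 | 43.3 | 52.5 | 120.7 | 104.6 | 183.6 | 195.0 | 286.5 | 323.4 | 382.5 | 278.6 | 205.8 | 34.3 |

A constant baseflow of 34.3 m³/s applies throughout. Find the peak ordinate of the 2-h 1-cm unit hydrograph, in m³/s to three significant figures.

Direct runoff: 0.0, 9.0, 18.2, 86.4, 70.3, 149.3, 160.7, 252.2, 289.1, 348.2, 244.3, 171.5, 0.0 m³/s; ΣQ_DR = 1799 m³/s, peak = 348.2 m³/s.
Runoff depth d = ΣQ_DR·Δt / A = 1799 × 7200 / (720 km²) = 17.99 mm.
The 1-cm UH is the DRH scaled by (10 mm)/d, so U_p = 348.2 × 10/17.99 = 194 m³/s.

U_p ≈ 194 m³/s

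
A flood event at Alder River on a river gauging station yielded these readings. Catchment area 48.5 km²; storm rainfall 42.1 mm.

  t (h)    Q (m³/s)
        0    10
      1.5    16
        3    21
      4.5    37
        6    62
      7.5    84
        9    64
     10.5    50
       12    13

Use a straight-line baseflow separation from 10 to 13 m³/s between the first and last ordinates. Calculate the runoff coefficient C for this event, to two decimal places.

ΣQ_DR = 253.5 m³/s; V = ΣQ_DR·Δt = 1.369 × 10^6 m³.
Runoff depth d = V / A = 28.22 mm.
C = d / P = 28.22 / 42.1 = 0.67.

C ≈ 0.67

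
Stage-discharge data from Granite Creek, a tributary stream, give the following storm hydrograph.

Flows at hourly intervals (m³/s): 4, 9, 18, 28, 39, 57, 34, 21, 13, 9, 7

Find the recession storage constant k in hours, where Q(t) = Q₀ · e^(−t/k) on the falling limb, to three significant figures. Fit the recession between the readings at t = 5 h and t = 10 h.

k ≈ 2.38 h

On the falling limb, Q drops from 57 to 7 m³/s between t = 5 h and t = 10 h (Δt = 5 h).
k = −Δt / ln(Q₂/Q₁) = −5 / ln(7/57) = 2.38 h.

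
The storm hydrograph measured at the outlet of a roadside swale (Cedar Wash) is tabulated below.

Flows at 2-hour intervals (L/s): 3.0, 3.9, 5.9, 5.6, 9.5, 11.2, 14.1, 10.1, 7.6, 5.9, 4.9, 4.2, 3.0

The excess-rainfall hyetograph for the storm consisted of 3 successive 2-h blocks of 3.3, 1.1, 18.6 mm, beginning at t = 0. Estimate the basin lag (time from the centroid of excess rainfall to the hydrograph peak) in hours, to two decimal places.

Centroid of excess rainfall: t_c = Σ P_i·t̄_i / ΣP_i = 4.3304 h (block centres at 1, 3, 5 h).
Hydrograph peak occurs at t = 12 h, so basin lag t_L = 12 − 4.3304 = 7.67 h.

t_L ≈ 7.67 h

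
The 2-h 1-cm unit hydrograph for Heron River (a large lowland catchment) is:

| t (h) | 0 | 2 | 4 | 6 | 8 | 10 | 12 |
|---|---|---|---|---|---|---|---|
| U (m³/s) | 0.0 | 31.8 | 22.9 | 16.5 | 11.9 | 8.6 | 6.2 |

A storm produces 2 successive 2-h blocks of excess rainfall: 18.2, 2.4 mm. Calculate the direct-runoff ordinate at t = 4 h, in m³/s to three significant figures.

Q ≈ 49.3 m³/s

By discrete convolution, Q_j = Σ (P_i / 10 mm) · U_{j−i}.
At t = 4 h (j=2): Q = (18.2/10)·22.9 + (2.4/10)·31.8 = 49.3 m³/s.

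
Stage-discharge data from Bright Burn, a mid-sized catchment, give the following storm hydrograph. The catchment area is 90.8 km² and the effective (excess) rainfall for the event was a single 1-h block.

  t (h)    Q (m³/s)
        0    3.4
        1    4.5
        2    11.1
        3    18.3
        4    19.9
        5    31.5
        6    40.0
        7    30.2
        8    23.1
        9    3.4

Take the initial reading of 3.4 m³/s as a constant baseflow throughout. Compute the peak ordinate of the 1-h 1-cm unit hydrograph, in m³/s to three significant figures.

Direct runoff: 0.0, 1.1, 7.7, 14.9, 16.5, 28.1, 36.6, 26.8, 19.7, 0.0 m³/s; ΣQ_DR = 151.4 m³/s, peak = 36.6 m³/s.
Runoff depth d = ΣQ_DR·Δt / A = 151.4 × 3600 / (90.8 km²) = 6.003 mm.
The 1-cm UH is the DRH scaled by (10 mm)/d, so U_p = 36.6 × 10/6.003 = 61.0 m³/s.

U_p ≈ 61.0 m³/s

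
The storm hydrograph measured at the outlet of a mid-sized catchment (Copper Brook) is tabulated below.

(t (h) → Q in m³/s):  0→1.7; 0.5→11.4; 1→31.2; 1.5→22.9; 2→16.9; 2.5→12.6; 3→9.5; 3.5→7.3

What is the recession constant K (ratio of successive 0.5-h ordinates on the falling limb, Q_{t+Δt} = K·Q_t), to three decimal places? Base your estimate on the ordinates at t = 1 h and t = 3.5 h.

K ≈ 0.748

Using the recession-limb readings at t = 1 h and t = 3.5 h: Q falls from 31.2 to 7.3 m³/s over 5 intervals.
K = (Q₂/Q₁)^(1/5) = (7.3/31.2)^(1/5) = 0.748.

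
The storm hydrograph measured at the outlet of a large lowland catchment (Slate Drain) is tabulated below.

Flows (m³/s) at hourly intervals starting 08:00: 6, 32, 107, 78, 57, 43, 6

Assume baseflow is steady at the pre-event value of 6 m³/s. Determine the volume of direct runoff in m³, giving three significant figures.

Direct-runoff ordinates (Q − Q_b): 0.0, 26.0, 101.0, 72.0, 51.0, 37.0, 0.0 m³/s.
ΣQ_DR = 287.0 m³/s.
With Δt = 1 h = 3600 s, V = ΣQ_DR · Δt = 287.0 × 3600 = 1.03 × 10^6 m³.

V ≈ 1.03 × 10^6 m³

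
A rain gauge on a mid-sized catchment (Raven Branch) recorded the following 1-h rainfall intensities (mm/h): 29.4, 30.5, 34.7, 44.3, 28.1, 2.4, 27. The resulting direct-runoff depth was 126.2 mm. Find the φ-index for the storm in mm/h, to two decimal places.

Only the 6 blocks with intensity above φ contribute runoff: 29.4, 30.5, 34.7, 44.3, 28.1, 27 mm/h.
Σ(I−φ)·Δt = d  ⇒  (29.4+30.5+34.7+44.3+28.1+27 − 6φ)·1 = 126.2
φ = (194.0 − 126.2/1) / 6 = 11.30 mm/h.

φ ≈ 11.30 mm/h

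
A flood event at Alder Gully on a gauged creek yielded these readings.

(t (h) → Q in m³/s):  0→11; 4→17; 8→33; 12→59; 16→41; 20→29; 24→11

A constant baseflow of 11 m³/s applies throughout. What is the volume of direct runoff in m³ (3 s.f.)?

V ≈ 1.79 × 10^6 m³

Direct-runoff ordinates (Q − Q_b): 0.0, 6.0, 22.0, 48.0, 30.0, 18.0, 0.0 m³/s.
ΣQ_DR = 124.0 m³/s.
With Δt = 4 h = 14400 s, V = ΣQ_DR · Δt = 124.0 × 14400 = 1.79 × 10^6 m³.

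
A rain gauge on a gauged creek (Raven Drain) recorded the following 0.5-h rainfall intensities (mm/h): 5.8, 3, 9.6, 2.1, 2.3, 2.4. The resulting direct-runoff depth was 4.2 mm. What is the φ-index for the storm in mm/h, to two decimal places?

φ ≈ 3.50 mm/h

Only the 2 blocks with intensity above φ contribute runoff: 5.8, 9.6 mm/h.
Σ(I−φ)·Δt = d  ⇒  (5.8+9.6 − 2φ)·0.5 = 4.2
φ = (15.40 − 4.2/0.5) / 2 = 3.50 mm/h.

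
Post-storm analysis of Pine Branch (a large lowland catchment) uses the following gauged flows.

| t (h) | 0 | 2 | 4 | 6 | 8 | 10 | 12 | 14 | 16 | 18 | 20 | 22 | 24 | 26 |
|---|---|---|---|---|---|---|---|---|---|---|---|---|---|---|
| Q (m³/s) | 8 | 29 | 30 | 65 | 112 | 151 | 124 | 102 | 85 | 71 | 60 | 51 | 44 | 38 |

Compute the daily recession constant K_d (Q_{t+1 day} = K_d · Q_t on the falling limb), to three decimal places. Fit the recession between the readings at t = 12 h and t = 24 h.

K_d ≈ 0.126

Between t = 12 h and t = 24 h the flow falls from 124 to 44 m³/s over 6×2 h = 12 h.
Per-interval ratio K = (44/124)^(1/6) = 0.8414; K_d = K^(24/2) = 0.126.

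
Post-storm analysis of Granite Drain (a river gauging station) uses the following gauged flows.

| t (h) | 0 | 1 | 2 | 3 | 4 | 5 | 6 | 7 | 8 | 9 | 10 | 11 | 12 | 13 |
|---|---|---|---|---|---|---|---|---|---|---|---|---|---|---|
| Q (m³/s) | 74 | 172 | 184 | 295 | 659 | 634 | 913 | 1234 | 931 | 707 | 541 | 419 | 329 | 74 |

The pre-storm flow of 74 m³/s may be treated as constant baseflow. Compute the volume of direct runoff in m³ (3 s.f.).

V ≈ 2.21 × 10^7 m³

Direct-runoff ordinates (Q − Q_b): 0.0, 98.0, 110.0, 221.0, 585.0, 560.0, 839.0, 1160.0, 857.0, 633.0, 467.0, 345.0, 255.0, 0.0 m³/s.
ΣQ_DR = 6130 m³/s.
With Δt = 1 h = 3600 s, V = ΣQ_DR · Δt = 6130 × 3600 = 2.21 × 10^7 m³.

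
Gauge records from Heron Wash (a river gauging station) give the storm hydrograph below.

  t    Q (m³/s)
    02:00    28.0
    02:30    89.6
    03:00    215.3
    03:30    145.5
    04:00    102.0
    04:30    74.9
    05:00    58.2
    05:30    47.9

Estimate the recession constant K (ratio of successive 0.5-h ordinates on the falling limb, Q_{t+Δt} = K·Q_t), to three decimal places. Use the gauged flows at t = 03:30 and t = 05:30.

Using the recession-limb readings at t = 03:30 and t = 05:30: Q falls from 145.5 to 47.9 m³/s over 4 intervals.
K = (Q₂/Q₁)^(1/4) = (47.9/145.5)^(1/4) = 0.757.

K ≈ 0.757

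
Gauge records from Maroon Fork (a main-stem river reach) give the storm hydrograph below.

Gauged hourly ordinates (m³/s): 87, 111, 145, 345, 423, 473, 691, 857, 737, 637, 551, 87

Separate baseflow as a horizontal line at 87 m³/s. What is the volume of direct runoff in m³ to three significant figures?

V ≈ 1.48 × 10^7 m³

Direct-runoff ordinates (Q − Q_b): 0.0, 24.0, 58.0, 258.0, 336.0, 386.0, 604.0, 770.0, 650.0, 550.0, 464.0, 0.0 m³/s.
ΣQ_DR = 4100 m³/s.
With Δt = 1 h = 3600 s, V = ΣQ_DR · Δt = 4100 × 3600 = 1.48 × 10^7 m³.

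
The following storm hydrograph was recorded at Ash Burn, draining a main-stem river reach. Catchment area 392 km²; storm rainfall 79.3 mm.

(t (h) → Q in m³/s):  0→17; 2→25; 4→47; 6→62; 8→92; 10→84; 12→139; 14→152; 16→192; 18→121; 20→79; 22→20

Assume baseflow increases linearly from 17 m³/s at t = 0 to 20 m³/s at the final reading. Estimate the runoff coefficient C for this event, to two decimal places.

ΣQ_DR = 808.0 m³/s; V = ΣQ_DR·Δt = 5.818 × 10^6 m³.
Runoff depth d = V / A = 14.84 mm.
C = d / P = 14.84 / 79.3 = 0.19.

C ≈ 0.19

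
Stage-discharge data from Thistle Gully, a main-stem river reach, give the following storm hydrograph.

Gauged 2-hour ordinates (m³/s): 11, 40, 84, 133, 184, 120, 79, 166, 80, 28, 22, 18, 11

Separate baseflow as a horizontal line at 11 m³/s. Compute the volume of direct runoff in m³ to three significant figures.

Direct-runoff ordinates (Q − Q_b): 0.0, 29.0, 73.0, 122.0, 173.0, 109.0, 68.0, 155.0, 69.0, 17.0, 11.0, 7.0, 0.0 m³/s.
ΣQ_DR = 833.0 m³/s.
With Δt = 2 h = 7200 s, V = ΣQ_DR · Δt = 833.0 × 7200 = 6.00 × 10^6 m³.

V ≈ 6.00 × 10^6 m³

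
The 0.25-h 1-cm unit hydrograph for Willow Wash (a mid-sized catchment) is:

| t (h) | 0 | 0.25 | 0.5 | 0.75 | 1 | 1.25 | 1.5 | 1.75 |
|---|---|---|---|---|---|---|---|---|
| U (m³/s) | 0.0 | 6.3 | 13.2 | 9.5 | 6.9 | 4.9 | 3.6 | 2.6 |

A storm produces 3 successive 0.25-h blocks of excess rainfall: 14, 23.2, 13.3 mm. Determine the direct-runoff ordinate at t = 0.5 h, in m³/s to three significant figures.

Q ≈ 33.1 m³/s

By discrete convolution, Q_j = Σ (P_i / 10 mm) · U_{j−i}.
At t = 0.5 h (j=2): Q = (14/10)·13.2 + (23.2/10)·6.3 + (13.3/10)·0.0 = 33.1 m³/s.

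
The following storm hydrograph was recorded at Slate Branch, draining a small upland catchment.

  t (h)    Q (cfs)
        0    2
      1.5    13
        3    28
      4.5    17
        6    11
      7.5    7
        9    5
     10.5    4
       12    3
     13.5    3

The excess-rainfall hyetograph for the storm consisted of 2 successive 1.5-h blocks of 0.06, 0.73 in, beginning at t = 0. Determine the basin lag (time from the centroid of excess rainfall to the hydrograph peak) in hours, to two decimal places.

Centroid of excess rainfall: t_c = Σ P_i·t̄_i / ΣP_i = 2.1361 h (block centres at 0.75, 2.25 h).
Hydrograph peak occurs at t = 3 h, so basin lag t_L = 3 − 2.1361 = 0.86 h.

t_L ≈ 0.86 h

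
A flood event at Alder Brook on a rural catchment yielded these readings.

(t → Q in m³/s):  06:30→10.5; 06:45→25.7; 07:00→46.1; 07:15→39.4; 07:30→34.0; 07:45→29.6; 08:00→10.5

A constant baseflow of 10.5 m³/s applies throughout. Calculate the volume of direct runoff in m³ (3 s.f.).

Direct-runoff ordinates (Q − Q_b): 0.0, 15.2, 35.6, 28.9, 23.5, 19.1, 0.0 m³/s.
ΣQ_DR = 122.3 m³/s.
With Δt = 0.25 h = 900 s, V = ΣQ_DR · Δt = 122.3 × 900 = 1.10 × 10^5 m³.

V ≈ 1.10 × 10^5 m³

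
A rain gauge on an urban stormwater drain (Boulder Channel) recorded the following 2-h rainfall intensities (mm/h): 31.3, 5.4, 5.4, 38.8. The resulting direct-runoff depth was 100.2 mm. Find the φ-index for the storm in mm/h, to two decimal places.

φ ≈ 10.00 mm/h

Only the 2 blocks with intensity above φ contribute runoff: 31.3, 38.8 mm/h.
Σ(I−φ)·Δt = d  ⇒  (31.3+38.8 − 2φ)·2 = 100.2
φ = (70.10 − 100.2/2) / 2 = 10.00 mm/h.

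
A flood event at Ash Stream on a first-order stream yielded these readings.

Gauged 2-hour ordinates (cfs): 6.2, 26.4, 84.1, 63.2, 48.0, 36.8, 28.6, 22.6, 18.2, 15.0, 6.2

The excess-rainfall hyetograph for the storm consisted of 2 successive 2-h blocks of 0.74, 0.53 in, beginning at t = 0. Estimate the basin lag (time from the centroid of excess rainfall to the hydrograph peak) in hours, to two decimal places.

t_L ≈ 2.17 h

Centroid of excess rainfall: t_c = Σ P_i·t̄_i / ΣP_i = 1.8346 h (block centres at 1, 3 h).
Hydrograph peak occurs at t = 4 h, so basin lag t_L = 4 − 1.8346 = 2.17 h.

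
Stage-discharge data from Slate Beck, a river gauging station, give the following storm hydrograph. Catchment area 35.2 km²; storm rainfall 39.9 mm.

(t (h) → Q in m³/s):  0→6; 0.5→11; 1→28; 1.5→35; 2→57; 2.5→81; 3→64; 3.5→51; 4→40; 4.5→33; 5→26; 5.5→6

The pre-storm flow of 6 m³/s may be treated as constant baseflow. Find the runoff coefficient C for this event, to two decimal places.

C ≈ 0.47

ΣQ_DR = 366.0 m³/s; V = ΣQ_DR·Δt = 6.588 × 10^5 m³.
Runoff depth d = V / A = 18.72 mm.
C = d / P = 18.72 / 39.9 = 0.47.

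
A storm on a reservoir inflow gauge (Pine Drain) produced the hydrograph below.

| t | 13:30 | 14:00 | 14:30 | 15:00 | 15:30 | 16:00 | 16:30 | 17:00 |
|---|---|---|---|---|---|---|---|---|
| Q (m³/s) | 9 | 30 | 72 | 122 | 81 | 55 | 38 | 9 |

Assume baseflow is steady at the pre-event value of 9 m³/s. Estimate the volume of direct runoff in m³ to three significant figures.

V ≈ 6.19 × 10^5 m³

Direct-runoff ordinates (Q − Q_b): 0.0, 21.0, 63.0, 113.0, 72.0, 46.0, 29.0, 0.0 m³/s.
ΣQ_DR = 344.0 m³/s.
With Δt = 0.5 h = 1800 s, V = ΣQ_DR · Δt = 344.0 × 1800 = 6.19 × 10^5 m³.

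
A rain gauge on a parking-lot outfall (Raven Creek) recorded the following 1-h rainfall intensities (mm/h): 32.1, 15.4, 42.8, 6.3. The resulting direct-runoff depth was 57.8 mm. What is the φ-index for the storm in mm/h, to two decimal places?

φ ≈ 10.83 mm/h

Only the 3 blocks with intensity above φ contribute runoff: 32.1, 15.4, 42.8 mm/h.
Σ(I−φ)·Δt = d  ⇒  (32.1+15.4+42.8 − 3φ)·1 = 57.8
φ = (90.30 − 57.8/1) / 3 = 10.83 mm/h.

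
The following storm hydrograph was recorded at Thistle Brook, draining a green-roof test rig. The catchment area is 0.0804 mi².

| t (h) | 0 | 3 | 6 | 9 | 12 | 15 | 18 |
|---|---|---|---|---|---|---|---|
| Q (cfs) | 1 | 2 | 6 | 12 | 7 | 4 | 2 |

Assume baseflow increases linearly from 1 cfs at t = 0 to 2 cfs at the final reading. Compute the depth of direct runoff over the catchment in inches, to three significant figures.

d ≈ 1.36 in

Direct runoff: 0.00, 0.83, 4.67, 10.50, 5.33, 2.17, 0.00 cfs; ΣQ_DR = 23.50 cfs.
V = ΣQ_DR · Δt = 23.50 × 10800 s = 2.538 × 10^5 ft³.
Over A = 0.0804 mi², depth = V / A = 1.36 in.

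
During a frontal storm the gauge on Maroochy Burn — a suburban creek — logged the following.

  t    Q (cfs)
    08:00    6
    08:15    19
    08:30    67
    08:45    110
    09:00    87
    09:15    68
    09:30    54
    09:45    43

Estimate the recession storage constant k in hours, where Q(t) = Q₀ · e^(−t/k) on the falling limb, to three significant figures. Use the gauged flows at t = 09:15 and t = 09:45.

On the falling limb, Q drops from 68 to 43 cfs between t = 09:15 and t = 09:45 (Δt = 0.5 h).
k = −Δt / ln(Q₂/Q₁) = −0.5 / ln(43/68) = 1.09 h.

k ≈ 1.09 h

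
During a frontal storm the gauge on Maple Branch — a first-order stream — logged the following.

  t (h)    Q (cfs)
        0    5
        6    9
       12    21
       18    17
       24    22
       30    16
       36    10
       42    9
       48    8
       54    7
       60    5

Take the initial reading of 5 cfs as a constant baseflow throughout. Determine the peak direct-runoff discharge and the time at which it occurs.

Subtracting baseflow gives direct-runoff ordinates: 0.0, 4.0, 16.0, 12.0, 17.0, 11.0, 5.0, 4.0, 3.0, 2.0, 0.0 cfs.
The maximum is 17.0 cfs, occurring at the reading for t = 24 h.

Q_p = 17.0 cfs at t = 24 h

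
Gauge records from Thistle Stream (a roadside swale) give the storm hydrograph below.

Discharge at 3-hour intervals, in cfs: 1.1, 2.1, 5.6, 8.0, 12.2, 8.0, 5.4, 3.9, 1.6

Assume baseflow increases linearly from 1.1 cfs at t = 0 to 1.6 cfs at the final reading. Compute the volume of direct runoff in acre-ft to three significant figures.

Direct-runoff ordinates (Q − Q_b): 0.00, 0.94, 4.38, 6.71, 10.85, 6.59, 3.92, 2.36, 0.00 cfs.
ΣQ_DR = 35.75 cfs.
With Δt = 3 h = 10800 s, V = ΣQ_DR · Δt = 35.75 × 10800 = 3.86 × 10^5 ft³ = 8.86 acre-ft.

V ≈ 8.86 acre-ft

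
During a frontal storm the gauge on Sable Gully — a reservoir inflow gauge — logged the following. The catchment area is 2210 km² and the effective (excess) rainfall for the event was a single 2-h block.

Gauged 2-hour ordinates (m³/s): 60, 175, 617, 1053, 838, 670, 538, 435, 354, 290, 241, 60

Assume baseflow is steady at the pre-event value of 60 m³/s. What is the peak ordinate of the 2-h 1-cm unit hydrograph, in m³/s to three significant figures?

U_p ≈ 661 m³/s

Direct runoff: 0.0, 115.0, 557.0, 993.0, 778.0, 610.0, 478.0, 375.0, 294.0, 230.0, 181.0, 0.0 m³/s; ΣQ_DR = 4611 m³/s, peak = 993.0 m³/s.
Runoff depth d = ΣQ_DR·Δt / A = 4611 × 7200 / (2210 km²) = 15.02 mm.
The 1-cm UH is the DRH scaled by (10 mm)/d, so U_p = 993.0 × 10/15.02 = 661 m³/s.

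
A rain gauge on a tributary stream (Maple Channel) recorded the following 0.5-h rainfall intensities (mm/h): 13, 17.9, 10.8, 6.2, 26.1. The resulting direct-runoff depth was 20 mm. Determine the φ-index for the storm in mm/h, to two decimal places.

φ ≈ 6.95 mm/h

Only the 4 blocks with intensity above φ contribute runoff: 13, 17.9, 10.8, 26.1 mm/h.
Σ(I−φ)·Δt = d  ⇒  (13+17.9+10.8+26.1 − 4φ)·0.5 = 20
φ = (67.80 − 20/0.5) / 4 = 6.95 mm/h.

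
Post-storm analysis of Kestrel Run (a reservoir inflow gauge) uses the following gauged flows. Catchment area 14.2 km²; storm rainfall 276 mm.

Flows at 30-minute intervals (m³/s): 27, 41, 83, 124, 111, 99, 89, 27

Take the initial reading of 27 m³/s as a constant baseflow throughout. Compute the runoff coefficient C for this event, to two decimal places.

ΣQ_DR = 385.0 m³/s; V = ΣQ_DR·Δt = 6.930 × 10^5 m³.
Runoff depth d = V / A = 48.80 mm.
C = d / P = 48.80 / 276 = 0.18.

C ≈ 0.18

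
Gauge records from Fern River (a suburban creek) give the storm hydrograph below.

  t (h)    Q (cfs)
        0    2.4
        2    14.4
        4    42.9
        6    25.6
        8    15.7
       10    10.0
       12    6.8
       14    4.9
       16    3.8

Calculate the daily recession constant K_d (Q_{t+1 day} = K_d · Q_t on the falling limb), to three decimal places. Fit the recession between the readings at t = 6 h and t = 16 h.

Between t = 6 h and t = 16 h the flow falls from 25.6 to 3.8 cfs over 5×2 h = 10 h.
Per-interval ratio K = (3.8/25.6)^(1/5) = 0.6828; K_d = K^(24/2) = 0.010.

K_d ≈ 0.010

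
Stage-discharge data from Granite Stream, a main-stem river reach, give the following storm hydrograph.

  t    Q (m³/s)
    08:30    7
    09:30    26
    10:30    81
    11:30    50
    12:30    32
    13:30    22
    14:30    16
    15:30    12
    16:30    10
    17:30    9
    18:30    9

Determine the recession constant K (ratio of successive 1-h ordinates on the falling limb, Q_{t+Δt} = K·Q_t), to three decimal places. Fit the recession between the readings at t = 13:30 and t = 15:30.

K ≈ 0.739

Using the recession-limb readings at t = 13:30 and t = 15:30: Q falls from 22 to 12 m³/s over 2 intervals.
K = (Q₂/Q₁)^(1/2) = (12/22)^(1/2) = 0.739.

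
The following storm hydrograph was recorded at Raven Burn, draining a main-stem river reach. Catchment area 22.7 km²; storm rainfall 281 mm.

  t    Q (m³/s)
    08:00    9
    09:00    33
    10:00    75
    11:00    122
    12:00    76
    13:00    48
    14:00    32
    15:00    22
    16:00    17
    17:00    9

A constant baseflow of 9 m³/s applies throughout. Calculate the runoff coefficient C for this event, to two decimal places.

ΣQ_DR = 353.0 m³/s; V = ΣQ_DR·Δt = 1.271 × 10^6 m³.
Runoff depth d = V / A = 55.98 mm.
C = d / P = 55.98 / 281 = 0.20.

C ≈ 0.20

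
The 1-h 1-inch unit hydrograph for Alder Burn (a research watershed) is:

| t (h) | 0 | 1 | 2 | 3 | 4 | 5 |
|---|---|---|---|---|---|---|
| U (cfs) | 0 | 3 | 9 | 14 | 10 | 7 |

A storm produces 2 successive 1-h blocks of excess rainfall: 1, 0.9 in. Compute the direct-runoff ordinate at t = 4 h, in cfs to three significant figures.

By discrete convolution, Q_j = Σ (P_i / 1 in) · U_{j−i}.
At t = 4 h (j=4): Q = (1/1)·10 + (0.9/1)·14 = 22.6 cfs.

Q ≈ 22.6 cfs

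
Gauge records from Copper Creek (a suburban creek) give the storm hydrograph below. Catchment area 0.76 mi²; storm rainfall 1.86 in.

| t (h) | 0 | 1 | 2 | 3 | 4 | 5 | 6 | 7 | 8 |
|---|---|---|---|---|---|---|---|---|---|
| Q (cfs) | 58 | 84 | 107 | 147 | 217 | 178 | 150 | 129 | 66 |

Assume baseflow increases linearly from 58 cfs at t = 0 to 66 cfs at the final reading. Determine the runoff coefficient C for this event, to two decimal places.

C ≈ 0.63

ΣQ_DR = 578.0 cfs; V = ΣQ_DR·Δt = 2.081 × 10^6 ft³.
Runoff depth d = V / A = 1.178 in.
C = d / P = 1.178 / 1.86 = 0.63.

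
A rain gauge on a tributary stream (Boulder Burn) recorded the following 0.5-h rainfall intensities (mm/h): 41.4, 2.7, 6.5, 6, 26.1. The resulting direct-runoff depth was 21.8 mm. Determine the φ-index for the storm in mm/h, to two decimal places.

φ ≈ 11.95 mm/h

Only the 2 blocks with intensity above φ contribute runoff: 41.4, 26.1 mm/h.
Σ(I−φ)·Δt = d  ⇒  (41.4+26.1 − 2φ)·0.5 = 21.8
φ = (67.50 − 21.8/0.5) / 2 = 11.95 mm/h.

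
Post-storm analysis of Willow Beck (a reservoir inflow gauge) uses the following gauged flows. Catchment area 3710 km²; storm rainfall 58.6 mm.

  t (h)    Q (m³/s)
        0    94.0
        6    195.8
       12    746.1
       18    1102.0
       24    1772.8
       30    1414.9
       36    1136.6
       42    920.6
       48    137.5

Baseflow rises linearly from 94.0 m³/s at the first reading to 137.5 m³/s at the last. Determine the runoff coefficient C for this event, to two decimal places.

ΣQ_DR = 6479 m³/s; V = ΣQ_DR·Δt = 1.399 × 10^8 m³.
Runoff depth d = V / A = 37.72 mm.
C = d / P = 37.72 / 58.6 = 0.64.

C ≈ 0.64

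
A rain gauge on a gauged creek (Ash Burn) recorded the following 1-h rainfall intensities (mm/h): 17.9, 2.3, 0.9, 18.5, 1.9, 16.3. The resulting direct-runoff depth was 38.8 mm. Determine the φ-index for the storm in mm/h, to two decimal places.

φ ≈ 4.63 mm/h

Only the 3 blocks with intensity above φ contribute runoff: 17.9, 18.5, 16.3 mm/h.
Σ(I−φ)·Δt = d  ⇒  (17.9+18.5+16.3 − 3φ)·1 = 38.8
φ = (52.70 − 38.8/1) / 3 = 4.63 mm/h.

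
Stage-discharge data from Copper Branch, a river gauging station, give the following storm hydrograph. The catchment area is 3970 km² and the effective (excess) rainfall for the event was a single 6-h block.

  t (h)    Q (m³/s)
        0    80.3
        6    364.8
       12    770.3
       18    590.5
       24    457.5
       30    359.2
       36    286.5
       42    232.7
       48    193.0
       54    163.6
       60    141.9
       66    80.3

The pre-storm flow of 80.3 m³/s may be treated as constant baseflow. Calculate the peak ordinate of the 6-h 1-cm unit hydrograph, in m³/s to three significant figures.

U_p ≈ 460 m³/s

Direct runoff: 0.0, 284.5, 690.0, 510.2, 377.2, 278.9, 206.2, 152.4, 112.7, 83.3, 61.6, 0.0 m³/s; ΣQ_DR = 2757 m³/s, peak = 690.0 m³/s.
Runoff depth d = ΣQ_DR·Δt / A = 2757 × 21600 / (3970 km²) = 15.00 mm.
The 1-cm UH is the DRH scaled by (10 mm)/d, so U_p = 690.0 × 10/15.00 = 460 m³/s.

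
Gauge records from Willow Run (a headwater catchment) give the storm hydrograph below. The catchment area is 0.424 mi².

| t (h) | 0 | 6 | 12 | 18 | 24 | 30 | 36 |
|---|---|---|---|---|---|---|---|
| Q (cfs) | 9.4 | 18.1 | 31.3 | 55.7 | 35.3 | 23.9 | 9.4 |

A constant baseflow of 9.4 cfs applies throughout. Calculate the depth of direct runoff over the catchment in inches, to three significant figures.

Direct runoff: 0.0, 8.7, 21.9, 46.3, 25.9, 14.5, 0.0 cfs; ΣQ_DR = 117.3 cfs.
V = ΣQ_DR · Δt = 117.3 × 21600 s = 2.534 × 10^6 ft³.
Over A = 0.424 mi², depth = V / A = 2.57 in.

d ≈ 2.57 in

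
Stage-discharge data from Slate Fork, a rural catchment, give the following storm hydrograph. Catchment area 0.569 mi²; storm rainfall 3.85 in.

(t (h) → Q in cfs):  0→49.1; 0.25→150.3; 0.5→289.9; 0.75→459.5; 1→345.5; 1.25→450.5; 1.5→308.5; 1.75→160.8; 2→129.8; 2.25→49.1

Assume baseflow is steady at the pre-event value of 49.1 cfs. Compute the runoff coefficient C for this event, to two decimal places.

C ≈ 0.34

ΣQ_DR = 1902 cfs; V = ΣQ_DR·Δt = 1.712 × 10^6 ft³.
Runoff depth d = V / A = 1.295 in.
C = d / P = 1.295 / 3.85 = 0.34.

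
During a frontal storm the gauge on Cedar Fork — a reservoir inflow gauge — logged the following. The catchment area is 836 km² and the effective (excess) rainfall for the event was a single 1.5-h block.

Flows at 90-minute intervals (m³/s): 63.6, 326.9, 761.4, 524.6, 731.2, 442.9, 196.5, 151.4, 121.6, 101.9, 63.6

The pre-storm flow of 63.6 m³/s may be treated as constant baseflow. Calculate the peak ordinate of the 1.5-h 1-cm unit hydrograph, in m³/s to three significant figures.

U_p ≈ 388 m³/s

Direct runoff: 0.0, 263.3, 697.8, 461.0, 667.6, 379.3, 132.9, 87.8, 58.0, 38.3, 0.0 m³/s; ΣQ_DR = 2786 m³/s, peak = 697.8 m³/s.
Runoff depth d = ΣQ_DR·Δt / A = 2786 × 5400 / (836 km²) = 18.00 mm.
The 1-cm UH is the DRH scaled by (10 mm)/d, so U_p = 697.8 × 10/18.00 = 388 m³/s.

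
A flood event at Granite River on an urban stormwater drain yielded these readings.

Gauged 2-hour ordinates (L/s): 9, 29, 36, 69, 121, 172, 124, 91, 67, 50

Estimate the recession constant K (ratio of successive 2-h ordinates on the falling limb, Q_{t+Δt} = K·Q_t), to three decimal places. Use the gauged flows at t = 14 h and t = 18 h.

K ≈ 0.741

Using the recession-limb readings at t = 14 h and t = 18 h: Q falls from 91 to 50 L/s over 2 intervals.
K = (Q₂/Q₁)^(1/2) = (50/91)^(1/2) = 0.741.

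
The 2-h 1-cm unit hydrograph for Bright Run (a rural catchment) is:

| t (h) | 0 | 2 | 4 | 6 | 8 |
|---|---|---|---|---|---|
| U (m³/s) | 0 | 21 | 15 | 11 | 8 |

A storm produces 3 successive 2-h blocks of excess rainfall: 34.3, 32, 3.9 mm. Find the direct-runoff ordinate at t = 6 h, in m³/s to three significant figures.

Q ≈ 93.9 m³/s

By discrete convolution, Q_j = Σ (P_i / 10 mm) · U_{j−i}.
At t = 6 h (j=3): Q = (34.3/10)·11 + (32/10)·15 + (3.9/10)·21 = 93.9 m³/s.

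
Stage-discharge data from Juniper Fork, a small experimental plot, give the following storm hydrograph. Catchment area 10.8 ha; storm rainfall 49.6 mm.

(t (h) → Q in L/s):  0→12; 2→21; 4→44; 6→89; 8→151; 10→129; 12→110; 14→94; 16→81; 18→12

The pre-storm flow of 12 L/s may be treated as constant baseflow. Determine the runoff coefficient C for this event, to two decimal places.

C ≈ 0.84

ΣQ_DR = 623.0 L/s; V = ΣQ_DR·Δt = 4.486 × 10^6 L.
Runoff depth d = V / A = 41.53 mm.
C = d / P = 41.53 / 49.6 = 0.84.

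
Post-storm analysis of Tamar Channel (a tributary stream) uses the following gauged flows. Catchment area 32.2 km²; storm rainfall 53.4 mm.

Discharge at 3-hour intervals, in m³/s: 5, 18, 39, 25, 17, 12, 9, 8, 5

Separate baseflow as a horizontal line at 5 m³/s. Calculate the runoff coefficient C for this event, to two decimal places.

C ≈ 0.58

ΣQ_DR = 93.00 m³/s; V = ΣQ_DR·Δt = 1.004 × 10^6 m³.
Runoff depth d = V / A = 31.19 mm.
C = d / P = 31.19 / 53.4 = 0.58.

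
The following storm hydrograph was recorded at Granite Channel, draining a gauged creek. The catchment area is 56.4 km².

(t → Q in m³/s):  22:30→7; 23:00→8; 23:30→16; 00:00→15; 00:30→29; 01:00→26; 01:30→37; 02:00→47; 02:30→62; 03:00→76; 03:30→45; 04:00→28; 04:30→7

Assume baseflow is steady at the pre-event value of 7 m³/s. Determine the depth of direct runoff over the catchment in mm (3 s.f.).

d ≈ 9.96 mm

Direct runoff: 0.0, 1.0, 9.0, 8.0, 22.0, 19.0, 30.0, 40.0, 55.0, 69.0, 38.0, 21.0, 0.0 m³/s; ΣQ_DR = 312.0 m³/s.
V = ΣQ_DR · Δt = 312.0 × 1800 s = 5.616 × 10^5 m³.
Over A = 56.4 km², depth = V / A = 9.96 mm.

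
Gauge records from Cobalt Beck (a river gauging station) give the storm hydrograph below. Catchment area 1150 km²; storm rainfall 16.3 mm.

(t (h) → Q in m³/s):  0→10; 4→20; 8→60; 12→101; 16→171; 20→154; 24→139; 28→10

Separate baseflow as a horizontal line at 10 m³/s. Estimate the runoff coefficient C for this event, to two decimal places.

C ≈ 0.45

ΣQ_DR = 585.0 m³/s; V = ΣQ_DR·Δt = 8.424 × 10^6 m³.
Runoff depth d = V / A = 7.325 mm.
C = d / P = 7.325 / 16.3 = 0.45.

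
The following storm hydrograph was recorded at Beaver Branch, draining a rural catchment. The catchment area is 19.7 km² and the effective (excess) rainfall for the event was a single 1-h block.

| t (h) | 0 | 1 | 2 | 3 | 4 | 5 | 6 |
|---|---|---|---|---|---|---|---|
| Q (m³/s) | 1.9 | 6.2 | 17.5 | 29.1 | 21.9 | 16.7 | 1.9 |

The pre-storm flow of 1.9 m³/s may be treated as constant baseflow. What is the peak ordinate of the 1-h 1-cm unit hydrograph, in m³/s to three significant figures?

Direct runoff: 0.0, 4.3, 15.6, 27.2, 20.0, 14.8, 0.0 m³/s; ΣQ_DR = 81.90 m³/s, peak = 27.2 m³/s.
Runoff depth d = ΣQ_DR·Δt / A = 81.90 × 3600 / (19.7 km²) = 14.97 mm.
The 1-cm UH is the DRH scaled by (10 mm)/d, so U_p = 27.2 × 10/14.97 = 18.2 m³/s.

U_p ≈ 18.2 m³/s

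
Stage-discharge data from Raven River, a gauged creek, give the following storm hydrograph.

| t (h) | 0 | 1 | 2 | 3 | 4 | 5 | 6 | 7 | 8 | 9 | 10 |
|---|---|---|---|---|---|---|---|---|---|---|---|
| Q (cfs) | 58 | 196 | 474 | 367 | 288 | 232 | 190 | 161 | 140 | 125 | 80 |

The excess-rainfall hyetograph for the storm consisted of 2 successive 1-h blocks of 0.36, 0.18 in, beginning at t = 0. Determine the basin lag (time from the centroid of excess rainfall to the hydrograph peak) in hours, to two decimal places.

t_L ≈ 1.17 h

Centroid of excess rainfall: t_c = Σ P_i·t̄_i / ΣP_i = 0.8333 h (block centres at 0.5, 1.5 h).
Hydrograph peak occurs at t = 2 h, so basin lag t_L = 2 − 0.8333 = 1.17 h.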